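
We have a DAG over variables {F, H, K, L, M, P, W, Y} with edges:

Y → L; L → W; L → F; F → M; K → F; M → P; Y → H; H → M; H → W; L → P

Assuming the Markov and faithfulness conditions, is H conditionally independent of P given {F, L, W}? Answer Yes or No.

No

Enumerating the 6 paths from H to P and testing each for blocking by {F, L, W}:
  1. H → W ← L → F → M → P — W:collider[open]; L:fork[blocks]; F:chain[blocks]; M:chain[open] ⇒ blocked
  2. H → W ← L → P — W:collider[open]; L:fork[blocks] ⇒ blocked
  3. H → M ← F ← L → P — M:collider[blocks]; F:chain[blocks]; L:fork[blocks] ⇒ blocked
  4. H → M → P — M:chain[open] ⇒ active
  5. H ← Y → L → F → M → P — Y:fork[open]; L:chain[blocks]; F:chain[blocks]; M:chain[open] ⇒ blocked
  6. H ← Y → L → P — Y:fork[open]; L:chain[blocks] ⇒ blocked
Since the path H → M → P is active, H and P are not d-separated given {F, L, W}.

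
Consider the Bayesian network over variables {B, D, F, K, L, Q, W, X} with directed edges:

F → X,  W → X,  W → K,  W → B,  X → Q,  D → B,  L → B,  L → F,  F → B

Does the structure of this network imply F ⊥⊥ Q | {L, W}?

No

There are 3 undirected paths between F and Q; checking each against the conditioning set {L, W}:
Path 1: F → B ← W → X → Q
  B is a collider here and neither B nor any of its descendants is conditioned on, so the collider stays closed — the path is blocked at B.
Path 2: F → X → Q
  X is a chain and X is not conditioned on — no node blocks this path, so it is active.
Path 3: F ← L → B ← W → X → Q
  L is a fork here and L is conditioned on, so the path is blocked at L.
Because an active path exists, F and Q are not d-separated.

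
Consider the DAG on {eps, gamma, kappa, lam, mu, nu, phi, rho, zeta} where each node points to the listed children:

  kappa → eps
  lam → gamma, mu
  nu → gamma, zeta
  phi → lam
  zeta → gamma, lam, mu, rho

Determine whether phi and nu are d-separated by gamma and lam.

We examine all 6 paths between phi and nu:
Path 1: phi → lam → mu ← zeta → gamma ← nu
  lam is a chain here and lam is conditioned on, so the path is blocked at lam.
Path 2: phi → lam → mu ← zeta ← nu
  lam is a chain here and lam is conditioned on, so the path is blocked at lam.
Path 3: phi → lam → gamma ← nu
  lam is a chain here and lam is conditioned on, so the path is blocked at lam.
Path 4: phi → lam → gamma ← zeta ← nu
  lam is a chain here and lam is conditioned on, so the path is blocked at lam.
Path 5: phi → lam ← zeta → gamma ← nu
  lam is a collider and lam is conditioned on, which opens it; zeta is a fork and zeta is not conditioned on; gamma is a collider and gamma is conditioned on, which opens it — no node blocks this path, so it is active.
Path 6: phi → lam ← zeta ← nu
  lam is a collider and lam is conditioned on, which opens it; zeta is a chain and zeta is not conditioned on — no node blocks this path, so it is active.
Since the path phi → lam ← zeta → gamma ← nu is active, phi and nu are not d-separated given {gamma, lam}.

No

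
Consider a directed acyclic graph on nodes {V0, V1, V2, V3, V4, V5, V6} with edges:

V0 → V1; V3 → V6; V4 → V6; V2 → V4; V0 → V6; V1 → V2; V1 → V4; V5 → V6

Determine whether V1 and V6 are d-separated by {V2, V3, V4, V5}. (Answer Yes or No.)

No — V1 and V6 are not d-separated given {V2, V3, V4, V5}.

3 paths connect V1 and V6; each must be blocked for d-separation to hold:
  1. V1 ← V0 → V6 — V0:fork[open] ⇒ active
  2. V1 → V4 → V6 — V4:chain[blocks] ⇒ blocked
  3. V1 → V2 → V4 → V6 — V2:chain[blocks]; V4:chain[blocks] ⇒ blocked
At least one path is unblocked, so d-separation fails.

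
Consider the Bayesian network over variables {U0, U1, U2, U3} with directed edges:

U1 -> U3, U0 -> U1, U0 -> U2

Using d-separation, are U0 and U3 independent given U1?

Yes — U0 and U3 are d-separated given {U1}.

There is one path between U0 and U3:
Path 1: U0 → U1 → U3
  U1 is a chain here and U1 is conditioned on, so the path is blocked at U1.
All paths are blocked; U0 ⊥ U3 | {U1} holds.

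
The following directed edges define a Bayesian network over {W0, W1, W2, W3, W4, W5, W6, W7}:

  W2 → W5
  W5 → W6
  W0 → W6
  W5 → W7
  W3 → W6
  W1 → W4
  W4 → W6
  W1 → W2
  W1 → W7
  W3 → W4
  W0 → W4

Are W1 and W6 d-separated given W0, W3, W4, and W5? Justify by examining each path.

There are 5 undirected paths between W1 and W6; checking each against the conditioning set {W0, W3, W4, W5}:
  1. W1 → W4 ← W0 → W6 — W4:collider[open]; W0:fork[blocks] ⇒ blocked
  2. W1 → W4 ← W3 → W6 — W4:collider[open]; W3:fork[blocks] ⇒ blocked
  3. W1 → W4 → W6 — W4:chain[blocks] ⇒ blocked
  4. W1 → W2 → W5 → W6 — W2:chain[open]; W5:chain[blocks] ⇒ blocked
  5. W1 → W7 ← W5 → W6 — W7:collider[blocks]; W5:fork[blocks] ⇒ blocked
All paths are blocked; W1 ⊥ W6 | {W0, W3, W4, W5} holds.

Yes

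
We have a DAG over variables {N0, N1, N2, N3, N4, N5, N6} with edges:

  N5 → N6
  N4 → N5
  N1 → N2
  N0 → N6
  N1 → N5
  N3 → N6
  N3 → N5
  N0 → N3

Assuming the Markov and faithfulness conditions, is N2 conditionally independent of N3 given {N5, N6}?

We examine all 3 paths between N2 and N3:
  1. N2 ← N1 → N5 → N6 ← N0 → N3 — N1:fork[open]; N5:chain[blocks]; N6:collider[open]; N0:fork[open] ⇒ blocked
  2. N2 ← N1 → N5 → N6 ← N3 — N1:fork[open]; N5:chain[blocks]; N6:collider[open] ⇒ blocked
  3. N2 ← N1 → N5 ← N3 — N1:fork[open]; N5:collider[open] ⇒ active
Since the path N2 ← N1 → N5 ← N3 is active, N2 and N3 are not d-separated given {N5, N6}.

No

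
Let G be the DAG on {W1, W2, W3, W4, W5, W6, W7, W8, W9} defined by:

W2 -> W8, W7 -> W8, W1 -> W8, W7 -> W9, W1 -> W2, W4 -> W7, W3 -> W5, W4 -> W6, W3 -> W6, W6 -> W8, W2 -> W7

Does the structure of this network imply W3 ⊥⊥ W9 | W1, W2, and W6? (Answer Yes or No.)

Enumerating the 4 paths from W3 to W9 and testing each for blocking by {W1, W2, W6}:
  1. W3 → W6 → W8 ← W1 → W2 → W7 → W9 — W6:chain[blocks]; W8:collider[blocks]; W1:fork[blocks]; W2:chain[blocks]; W7:chain[open] ⇒ blocked
  2. W3 → W6 → W8 ← W7 → W9 — W6:chain[blocks]; W8:collider[blocks]; W7:fork[open] ⇒ blocked
  3. W3 → W6 → W8 ← W2 → W7 → W9 — W6:chain[blocks]; W8:collider[blocks]; W2:fork[blocks]; W7:chain[open] ⇒ blocked
  4. W3 → W6 ← W4 → W7 → W9 — W6:collider[open]; W4:fork[open]; W7:chain[open] ⇒ active
Because an active path exists, W3 and W9 are not d-separated.

No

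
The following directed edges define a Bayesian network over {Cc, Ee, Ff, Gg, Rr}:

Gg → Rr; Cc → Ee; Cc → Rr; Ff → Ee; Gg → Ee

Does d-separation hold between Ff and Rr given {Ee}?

No — Ff and Rr are not d-separated given {Ee}.

We examine all 2 paths between Ff and Rr:
Path 1: Ff → Ee ← Gg → Rr
  Ee is a collider and Ee is conditioned on, which opens it; Gg is a fork and Gg is not conditioned on — no node blocks this path, so it is active.
Path 2: Ff → Ee ← Cc → Rr
  Ee is a collider and Ee is conditioned on, which opens it; Cc is a fork and Cc is not conditioned on — no node blocks this path, so it is active.
Since the path Ff → Ee ← Gg → Rr is active, Ff and Rr are not d-separated given {Ee}.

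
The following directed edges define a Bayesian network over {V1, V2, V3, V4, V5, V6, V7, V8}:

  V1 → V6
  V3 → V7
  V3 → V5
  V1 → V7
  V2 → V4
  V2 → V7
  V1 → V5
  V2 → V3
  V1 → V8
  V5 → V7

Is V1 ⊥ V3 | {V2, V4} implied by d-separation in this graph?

Yes

We examine all 6 paths between V1 and V3:
Path 1: V1 → V7 ← V3
  V7 is a collider here and neither V7 nor any of its descendants is conditioned on, so the collider stays closed — the path is blocked at V7.
Path 2: V1 → V7 ← V2 → V3
  V7 is a collider here and neither V7 nor any of its descendants is conditioned on, so the collider stays closed — the path is blocked at V7.
Path 3: V1 → V7 ← V5 ← V3
  V7 is a collider here and neither V7 nor any of its descendants is conditioned on, so the collider stays closed — the path is blocked at V7.
Path 4: V1 → V5 ← V3
  V5 is a collider here and neither V5 nor any of its descendants is conditioned on, so the collider stays closed — the path is blocked at V5.
Path 5: V1 → V5 → V7 ← V3
  V7 is a collider here and neither V7 nor any of its descendants is conditioned on, so the collider stays closed — the path is blocked at V7.
Path 6: V1 → V5 → V7 ← V2 → V3
  V7 is a collider here and neither V7 nor any of its descendants is conditioned on, so the collider stays closed — the path is blocked at V7.
All paths are blocked; V1 ⊥ V3 | {V2, V4} holds.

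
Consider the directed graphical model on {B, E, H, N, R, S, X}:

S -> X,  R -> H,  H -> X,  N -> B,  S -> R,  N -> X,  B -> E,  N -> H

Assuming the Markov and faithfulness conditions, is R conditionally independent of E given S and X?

No

There are 4 undirected paths between R and E; checking each against the conditioning set {S, X}:
Path 1: R → H → X ← N → B → E
  H is a chain and H is not conditioned on; X is a collider and X is conditioned on, which opens it; N is a fork and N is not conditioned on; B is a chain and B is not conditioned on — no node blocks this path, so it is active.
Path 2: R → H ← N → B → E
  H is a collider and its descendant X is conditioned on, which opens it; N is a fork and N is not conditioned on; B is a chain and B is not conditioned on — no node blocks this path, so it is active.
Path 3: R ← S → X ← H ← N → B → E
  S is a fork here and S is conditioned on, so the path is blocked at S.
Path 4: R ← S → X ← N → B → E
  S is a fork here and S is conditioned on, so the path is blocked at S.
Since the path R → H → X ← N → B → E is active, R and E are not d-separated given {S, X}.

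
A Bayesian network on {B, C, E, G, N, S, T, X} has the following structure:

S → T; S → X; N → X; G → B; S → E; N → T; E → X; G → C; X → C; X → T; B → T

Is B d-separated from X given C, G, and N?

5 paths connect B and X; each must be blocked for d-separation to hold:
Path 1: B → T ← S → X
  T is a collider here and neither T nor any of its descendants is conditioned on, so the collider stays closed — the path is blocked at T.
Path 2: B → T ← S → E → X
  T is a collider here and neither T nor any of its descendants is conditioned on, so the collider stays closed — the path is blocked at T.
Path 3: B → T ← N → X
  T is a collider here and neither T nor any of its descendants is conditioned on, so the collider stays closed — the path is blocked at T.
Path 4: B → T ← X
  T is a collider here and neither T nor any of its descendants is conditioned on, so the collider stays closed — the path is blocked at T.
Path 5: B ← G → C ← X
  G is a fork here and G is conditioned on, so the path is blocked at G.
Since every path is blocked, d-separation holds.

Yes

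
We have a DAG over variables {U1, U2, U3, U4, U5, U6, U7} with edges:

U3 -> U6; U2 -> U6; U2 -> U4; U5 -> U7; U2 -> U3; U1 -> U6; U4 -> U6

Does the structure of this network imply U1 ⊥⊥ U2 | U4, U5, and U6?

No — U1 and U2 are not d-separated given {U4, U5, U6}.

There are 3 undirected paths between U1 and U2; checking each against the conditioning set {U4, U5, U6}:
Path 1: U1 → U6 ← U2
  U6 is a collider and U6 is conditioned on, which opens it — no node blocks this path, so it is active.
Path 2: U1 → U6 ← U3 ← U2
  U6 is a collider and U6 is conditioned on, which opens it; U3 is a chain and U3 is not conditioned on — no node blocks this path, so it is active.
Path 3: U1 → U6 ← U4 ← U2
  U4 is a chain here and U4 is conditioned on, so the path is blocked at U4.
At least one path is unblocked, so d-separation fails.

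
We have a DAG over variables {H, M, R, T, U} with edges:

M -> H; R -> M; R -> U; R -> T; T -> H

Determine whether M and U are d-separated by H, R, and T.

2 paths connect M and U; each must be blocked for d-separation to hold:
Path 1: M ← R → U
  R is a fork here and R is conditioned on, so the path is blocked at R.
Path 2: M → H ← T ← R → U
  T is a chain here and T is conditioned on, so the path is blocked at T.
Every path is blocked, so M and U are d-separated given {H, R, T}.

Yes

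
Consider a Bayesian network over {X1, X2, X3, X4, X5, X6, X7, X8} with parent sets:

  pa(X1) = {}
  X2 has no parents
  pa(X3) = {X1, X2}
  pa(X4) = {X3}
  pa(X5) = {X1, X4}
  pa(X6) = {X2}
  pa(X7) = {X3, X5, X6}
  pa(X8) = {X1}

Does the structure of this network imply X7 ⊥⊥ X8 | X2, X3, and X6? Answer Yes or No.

6 paths connect X7 and X8; each must be blocked for d-separation to hold:
  1. X7 ← X6 ← X2 → X3 → X4 → X5 ← X1 → X8 — X6:chain[blocks]; X2:fork[blocks]; X3:chain[blocks]; X4:chain[open]; X5:collider[blocks]; X1:fork[open] ⇒ blocked
  2. X7 ← X6 ← X2 → X3 ← X1 → X8 — X6:chain[blocks]; X2:fork[blocks]; X3:collider[open]; X1:fork[open] ⇒ blocked
  3. X7 ← X3 → X4 → X5 ← X1 → X8 — X3:fork[blocks]; X4:chain[open]; X5:collider[blocks]; X1:fork[open] ⇒ blocked
  4. X7 ← X3 ← X1 → X8 — X3:chain[blocks]; X1:fork[open] ⇒ blocked
  5. X7 ← X5 ← X4 ← X3 ← X1 → X8 — X5:chain[open]; X4:chain[open]; X3:chain[blocks]; X1:fork[open] ⇒ blocked
  6. X7 ← X5 ← X1 → X8 — X5:chain[open]; X1:fork[open] ⇒ active
Since the path X7 ← X5 ← X1 → X8 is active, X7 and X8 are not d-separated given {X2, X3, X6}.

No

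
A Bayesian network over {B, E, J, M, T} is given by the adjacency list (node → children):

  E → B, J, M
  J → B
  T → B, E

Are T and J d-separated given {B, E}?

No — T and J are not d-separated given {B, E}.

Enumerating the 4 paths from T to J and testing each for blocking by {B, E}:
  1. T → E → J — E:chain[blocks] ⇒ blocked
  2. T → E → B ← J — E:chain[blocks]; B:collider[open] ⇒ blocked
  3. T → B ← E → J — B:collider[open]; E:fork[blocks] ⇒ blocked
  4. T → B ← J — B:collider[open] ⇒ active
Because an active path exists, T and J are not d-separated.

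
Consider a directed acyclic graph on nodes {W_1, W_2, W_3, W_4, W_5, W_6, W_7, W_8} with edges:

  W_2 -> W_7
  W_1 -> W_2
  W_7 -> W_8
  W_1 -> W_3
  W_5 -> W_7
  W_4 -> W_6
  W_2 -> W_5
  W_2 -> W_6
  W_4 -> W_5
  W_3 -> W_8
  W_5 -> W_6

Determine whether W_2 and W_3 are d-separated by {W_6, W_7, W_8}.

Enumerating the 5 paths from W_2 to W_3 and testing each for blocking by {W_6, W_7, W_8}:
Path 1: W_2 ← W_1 → W_3
  W_1 is a fork and W_1 is not conditioned on — no node blocks this path, so it is active.
Path 2: W_2 → W_6 ← W_5 → W_7 → W_8 ← W_3
  W_7 is a chain here and W_7 is conditioned on, so the path is blocked at W_7.
Path 3: W_2 → W_6 ← W_4 → W_5 → W_7 → W_8 ← W_3
  W_7 is a chain here and W_7 is conditioned on, so the path is blocked at W_7.
Path 4: W_2 → W_7 → W_8 ← W_3
  W_7 is a chain here and W_7 is conditioned on, so the path is blocked at W_7.
Path 5: W_2 → W_5 → W_7 → W_8 ← W_3
  W_7 is a chain here and W_7 is conditioned on, so the path is blocked at W_7.
At least one path is unblocked, so d-separation fails.

No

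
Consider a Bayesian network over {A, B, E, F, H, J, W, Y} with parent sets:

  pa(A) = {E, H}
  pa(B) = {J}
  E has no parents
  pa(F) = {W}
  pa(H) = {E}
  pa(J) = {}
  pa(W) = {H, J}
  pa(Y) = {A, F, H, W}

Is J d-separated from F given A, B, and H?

No — J and F are not d-separated given {A, B, H}.

There are 5 undirected paths between J and F; checking each against the conditioning set {A, B, H}:
Path 1: J → W → Y ← F
  Y is a collider here and neither Y nor any of its descendants is conditioned on, so the collider stays closed — the path is blocked at Y.
Path 2: J → W ← H → Y ← F
  W is a collider here and neither W nor any of its descendants is conditioned on, so the collider stays closed — the path is blocked at W.
Path 3: J → W ← H ← E → A → Y ← F
  W is a collider here and neither W nor any of its descendants is conditioned on, so the collider stays closed — the path is blocked at W.
Path 4: J → W ← H → A → Y ← F
  W is a collider here and neither W nor any of its descendants is conditioned on, so the collider stays closed — the path is blocked at W.
Path 5: J → W → F
  W is a chain and W is not conditioned on — no node blocks this path, so it is active.
Since the path J → W → F is active, J and F are not d-separated given {A, B, H}.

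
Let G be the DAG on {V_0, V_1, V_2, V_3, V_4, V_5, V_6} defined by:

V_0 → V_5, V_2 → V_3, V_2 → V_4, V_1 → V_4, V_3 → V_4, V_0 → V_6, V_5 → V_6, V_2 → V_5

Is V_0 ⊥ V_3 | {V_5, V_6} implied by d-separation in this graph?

We examine all 4 paths between V_0 and V_3:
Path 1: V_0 → V_5 ← V_2 → V_3
  V_5 is a collider and V_5 is conditioned on, which opens it; V_2 is a fork and V_2 is not conditioned on — no node blocks this path, so it is active.
Path 2: V_0 → V_5 ← V_2 → V_4 ← V_3
  V_4 is a collider here and neither V_4 nor any of its descendants is conditioned on, so the collider stays closed — the path is blocked at V_4.
Path 3: V_0 → V_6 ← V_5 ← V_2 → V_3
  V_5 is a chain here and V_5 is conditioned on, so the path is blocked at V_5.
Path 4: V_0 → V_6 ← V_5 ← V_2 → V_4 ← V_3
  V_5 is a chain here and V_5 is conditioned on, so the path is blocked at V_5.
Because an active path exists, V_0 and V_3 are not d-separated.

No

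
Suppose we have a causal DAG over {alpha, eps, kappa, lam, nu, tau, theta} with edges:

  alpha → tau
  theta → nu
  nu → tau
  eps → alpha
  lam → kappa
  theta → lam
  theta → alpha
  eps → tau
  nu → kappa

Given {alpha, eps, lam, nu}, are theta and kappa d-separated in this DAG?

Yes

We examine all 4 paths between theta and kappa:
Path 1: theta → lam → kappa
  lam is a chain here and lam is conditioned on, so the path is blocked at lam.
Path 2: theta → alpha → tau ← nu → kappa
  alpha is a chain here and alpha is conditioned on, so the path is blocked at alpha.
Path 3: theta → alpha ← eps → tau ← nu → kappa
  eps is a fork here and eps is conditioned on, so the path is blocked at eps.
Path 4: theta → nu → kappa
  nu is a chain here and nu is conditioned on, so the path is blocked at nu.
Every path is blocked, so theta and kappa are d-separated given {alpha, eps, lam, nu}.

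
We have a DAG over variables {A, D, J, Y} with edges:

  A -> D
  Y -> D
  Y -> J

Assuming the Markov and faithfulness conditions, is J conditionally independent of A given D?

No

Only one path connects J and A:
  1. J ← Y → D ← A — Y:fork[open]; D:collider[open] ⇒ active
Since the path J ← Y → D ← A is active, J and A are not d-separated given {D}.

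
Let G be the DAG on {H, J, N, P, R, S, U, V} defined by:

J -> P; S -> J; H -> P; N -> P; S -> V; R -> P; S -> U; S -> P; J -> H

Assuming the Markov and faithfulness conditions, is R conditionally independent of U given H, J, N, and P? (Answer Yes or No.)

No

There are 3 undirected paths between R and U; checking each against the conditioning set {H, J, N, P}:
Path 1: R → P ← J ← S → U
  J is a chain here and J is conditioned on, so the path is blocked at J.
Path 2: R → P ← S → U
  P is a collider and P is conditioned on, which opens it; S is a fork and S is not conditioned on — no node blocks this path, so it is active.
Path 3: R → P ← H ← J ← S → U
  H is a chain here and H is conditioned on, so the path is blocked at H.
Since the path R → P ← S → U is active, R and U are not d-separated given {H, J, N, P}.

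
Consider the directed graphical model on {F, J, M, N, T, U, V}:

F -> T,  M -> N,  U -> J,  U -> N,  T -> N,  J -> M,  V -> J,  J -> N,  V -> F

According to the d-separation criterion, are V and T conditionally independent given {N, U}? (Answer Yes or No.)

No

Enumerating the 4 paths from V to T and testing each for blocking by {N, U}:
Path 1: V → F → T
  F is a chain and F is not conditioned on — no node blocks this path, so it is active.
Path 2: V → J → M → N ← T
  J is a chain and J is not conditioned on; M is a chain and M is not conditioned on; N is a collider and N is conditioned on, which opens it — no node blocks this path, so it is active.
Path 3: V → J → N ← T
  J is a chain and J is not conditioned on; N is a collider and N is conditioned on, which opens it — no node blocks this path, so it is active.
Path 4: V → J ← U → N ← T
  U is a fork here and U is conditioned on, so the path is blocked at U.
Since the path V → F → T is active, V and T are not d-separated given {N, U}.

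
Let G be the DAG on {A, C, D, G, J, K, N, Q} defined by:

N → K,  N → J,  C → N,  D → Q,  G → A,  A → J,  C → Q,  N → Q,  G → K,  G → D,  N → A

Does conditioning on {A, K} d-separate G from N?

No

Enumerating the 5 paths from G to N and testing each for blocking by {A, K}:
Path 1: G → D → Q ← C → N
  Q is a collider here and neither Q nor any of its descendants is conditioned on, so the collider stays closed — the path is blocked at Q.
Path 2: G → D → Q ← N
  Q is a collider here and neither Q nor any of its descendants is conditioned on, so the collider stays closed — the path is blocked at Q.
Path 3: G → A → J ← N
  A is a chain here and A is conditioned on, so the path is blocked at A.
Path 4: G → A ← N
  A is a collider and A is conditioned on, which opens it — no node blocks this path, so it is active.
Path 5: G → K ← N
  K is a collider and K is conditioned on, which opens it — no node blocks this path, so it is active.
Because an active path exists, G and N are not d-separated.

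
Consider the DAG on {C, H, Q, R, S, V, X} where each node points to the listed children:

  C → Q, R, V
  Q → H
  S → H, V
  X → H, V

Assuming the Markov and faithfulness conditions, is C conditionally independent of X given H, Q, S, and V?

4 paths connect C and X; each must be blocked for d-separation to hold:
Path 1: C → V ← X
  V is a collider and V is conditioned on, which opens it — no node blocks this path, so it is active.
Path 2: C → V ← S → H ← X
  S is a fork here and S is conditioned on, so the path is blocked at S.
Path 3: C → Q → H ← X
  Q is a chain here and Q is conditioned on, so the path is blocked at Q.
Path 4: C → Q → H ← S → V ← X
  Q is a chain here and Q is conditioned on, so the path is blocked at Q.
Because an active path exists, C and X are not d-separated.

No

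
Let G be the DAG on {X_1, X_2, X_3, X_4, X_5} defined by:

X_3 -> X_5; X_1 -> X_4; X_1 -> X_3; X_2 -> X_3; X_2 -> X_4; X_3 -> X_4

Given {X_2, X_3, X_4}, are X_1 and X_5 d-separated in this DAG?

Yes

There are 3 undirected paths between X_1 and X_5; checking each against the conditioning set {X_2, X_3, X_4}:
Path 1: X_1 → X_3 → X_5
  X_3 is a chain here and X_3 is conditioned on, so the path is blocked at X_3.
Path 2: X_1 → X_4 ← X_3 → X_5
  X_3 is a fork here and X_3 is conditioned on, so the path is blocked at X_3.
Path 3: X_1 → X_4 ← X_2 → X_3 → X_5
  X_2 is a fork here and X_2 is conditioned on, so the path is blocked at X_2.
All paths are blocked; X_1 ⊥ X_5 | {X_2, X_3, X_4} holds.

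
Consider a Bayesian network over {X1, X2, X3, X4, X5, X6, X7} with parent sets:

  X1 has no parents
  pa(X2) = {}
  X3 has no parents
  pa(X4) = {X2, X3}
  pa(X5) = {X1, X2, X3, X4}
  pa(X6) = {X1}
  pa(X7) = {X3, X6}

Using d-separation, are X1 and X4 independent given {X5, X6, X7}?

No

There are 6 undirected paths between X1 and X4; checking each against the conditioning set {X5, X6, X7}:
  1. X1 → X6 → X7 ← X3 → X5 ← X2 → X4 — X6:chain[blocks]; X7:collider[open]; X3:fork[open]; X5:collider[open]; X2:fork[open] ⇒ blocked
  2. X1 → X6 → X7 ← X3 → X5 ← X4 — X6:chain[blocks]; X7:collider[open]; X3:fork[open]; X5:collider[open] ⇒ blocked
  3. X1 → X6 → X7 ← X3 → X4 — X6:chain[blocks]; X7:collider[open]; X3:fork[open] ⇒ blocked
  4. X1 → X5 ← X3 → X4 — X5:collider[open]; X3:fork[open] ⇒ active
  5. X1 → X5 ← X2 → X4 — X5:collider[open]; X2:fork[open] ⇒ active
  6. X1 → X5 ← X4 — X5:collider[open] ⇒ active
At least one path is unblocked, so d-separation fails.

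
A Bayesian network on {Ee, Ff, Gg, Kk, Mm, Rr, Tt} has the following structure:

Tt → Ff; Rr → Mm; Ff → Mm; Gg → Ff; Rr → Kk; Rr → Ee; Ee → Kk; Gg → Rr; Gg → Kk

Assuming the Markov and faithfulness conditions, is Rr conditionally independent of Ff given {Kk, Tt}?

4 paths connect Rr and Ff; each must be blocked for d-separation to hold:
Path 1: Rr ← Gg → Ff
  Gg is a fork and Gg is not conditioned on — no node blocks this path, so it is active.
Path 2: Rr → Kk ← Gg → Ff
  Kk is a collider and Kk is conditioned on, which opens it; Gg is a fork and Gg is not conditioned on — no node blocks this path, so it is active.
Path 3: Rr → Mm ← Ff
  Mm is a collider here and neither Mm nor any of its descendants is conditioned on, so the collider stays closed — the path is blocked at Mm.
Path 4: Rr → Ee → Kk ← Gg → Ff
  Ee is a chain and Ee is not conditioned on; Kk is a collider and Kk is conditioned on, which opens it; Gg is a fork and Gg is not conditioned on — no node blocks this path, so it is active.
Because an active path exists, Rr and Ff are not d-separated.

No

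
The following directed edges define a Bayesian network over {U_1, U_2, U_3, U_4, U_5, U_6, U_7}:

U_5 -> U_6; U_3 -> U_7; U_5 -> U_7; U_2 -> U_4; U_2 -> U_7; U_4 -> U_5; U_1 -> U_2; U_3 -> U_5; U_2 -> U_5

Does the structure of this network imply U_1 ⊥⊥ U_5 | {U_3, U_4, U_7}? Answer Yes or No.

No

We examine all 4 paths between U_1 and U_5:
Path 1: U_1 → U_2 → U_5
  U_2 is a chain and U_2 is not conditioned on — no node blocks this path, so it is active.
Path 2: U_1 → U_2 → U_7 ← U_5
  U_2 is a chain and U_2 is not conditioned on; U_7 is a collider and U_7 is conditioned on, which opens it — no node blocks this path, so it is active.
Path 3: U_1 → U_2 → U_7 ← U_3 → U_5
  U_3 is a fork here and U_3 is conditioned on, so the path is blocked at U_3.
Path 4: U_1 → U_2 → U_4 → U_5
  U_4 is a chain here and U_4 is conditioned on, so the path is blocked at U_4.
Since the path U_1 → U_2 → U_5 is active, U_1 and U_5 are not d-separated given {U_3, U_4, U_7}.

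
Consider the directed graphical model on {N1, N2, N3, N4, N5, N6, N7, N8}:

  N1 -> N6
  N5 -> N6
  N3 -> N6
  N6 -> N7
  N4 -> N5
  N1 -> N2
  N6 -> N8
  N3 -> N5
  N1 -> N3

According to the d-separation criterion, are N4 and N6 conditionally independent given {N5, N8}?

Enumerating the 3 paths from N4 to N6 and testing each for blocking by {N5, N8}:
  1. N4 → N5 ← N3 ← N1 → N6 — N5:collider[open]; N3:chain[open]; N1:fork[open] ⇒ active
  2. N4 → N5 ← N3 → N6 — N5:collider[open]; N3:fork[open] ⇒ active
  3. N4 → N5 → N6 — N5:chain[blocks] ⇒ blocked
Because an active path exists, N4 and N6 are not d-separated.

No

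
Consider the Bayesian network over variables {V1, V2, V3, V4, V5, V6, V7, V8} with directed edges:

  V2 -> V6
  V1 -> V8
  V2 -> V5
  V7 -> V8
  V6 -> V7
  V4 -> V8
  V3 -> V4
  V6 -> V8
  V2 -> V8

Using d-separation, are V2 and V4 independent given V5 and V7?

There are 3 undirected paths between V2 and V4; checking each against the conditioning set {V5, V7}:
  1. V2 → V6 → V8 ← V4 — V6:chain[open]; V8:collider[blocks] ⇒ blocked
  2. V2 → V6 → V7 → V8 ← V4 — V6:chain[open]; V7:chain[blocks]; V8:collider[blocks] ⇒ blocked
  3. V2 → V8 ← V4 — V8:collider[blocks] ⇒ blocked
Every path is blocked, so V2 and V4 are d-separated given {V5, V7}.

Yes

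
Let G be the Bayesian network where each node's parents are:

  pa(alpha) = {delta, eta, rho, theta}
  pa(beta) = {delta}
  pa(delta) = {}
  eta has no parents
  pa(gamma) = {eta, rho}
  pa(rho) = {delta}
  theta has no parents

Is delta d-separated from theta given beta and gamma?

There are 3 undirected paths between delta and theta; checking each against the conditioning set {beta, gamma}:
Path 1: delta → alpha ← theta
  alpha is a collider here and neither alpha nor any of its descendants is conditioned on, so the collider stays closed — the path is blocked at alpha.
Path 2: delta → rho → alpha ← theta
  alpha is a collider here and neither alpha nor any of its descendants is conditioned on, so the collider stays closed — the path is blocked at alpha.
Path 3: delta → rho → gamma ← eta → alpha ← theta
  alpha is a collider here and neither alpha nor any of its descendants is conditioned on, so the collider stays closed — the path is blocked at alpha.
All paths are blocked; delta ⊥ theta | {beta, gamma} holds.

Yes — delta and theta are d-separated given {beta, gamma}.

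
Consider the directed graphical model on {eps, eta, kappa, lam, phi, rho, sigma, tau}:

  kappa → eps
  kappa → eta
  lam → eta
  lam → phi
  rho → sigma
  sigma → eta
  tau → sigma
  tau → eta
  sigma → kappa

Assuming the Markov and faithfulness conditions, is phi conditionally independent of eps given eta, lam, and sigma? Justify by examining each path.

Yes — phi and eps are d-separated given {eta, lam, sigma}.

3 paths connect phi and eps; each must be blocked for d-separation to hold:
  1. phi ← lam → eta ← tau → sigma → kappa → eps — lam:fork[blocks]; eta:collider[open]; tau:fork[open]; sigma:chain[blocks]; kappa:chain[open] ⇒ blocked
  2. phi ← lam → eta ← kappa → eps — lam:fork[blocks]; eta:collider[open]; kappa:fork[open] ⇒ blocked
  3. phi ← lam → eta ← sigma → kappa → eps — lam:fork[blocks]; eta:collider[open]; sigma:fork[blocks]; kappa:chain[open] ⇒ blocked
Since every path is blocked, d-separation holds.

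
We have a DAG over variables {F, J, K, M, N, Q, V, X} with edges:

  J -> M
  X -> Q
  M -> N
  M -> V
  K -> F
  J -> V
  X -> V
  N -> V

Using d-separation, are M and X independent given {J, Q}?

There are 3 undirected paths between M and X; checking each against the conditioning set {J, Q}:
Path 1: M → N → V ← X
  V is a collider here and neither V nor any of its descendants is conditioned on, so the collider stays closed — the path is blocked at V.
Path 2: M → V ← X
  V is a collider here and neither V nor any of its descendants is conditioned on, so the collider stays closed — the path is blocked at V.
Path 3: M ← J → V ← X
  J is a fork here and J is conditioned on, so the path is blocked at J.
Since every path is blocked, d-separation holds.

Yes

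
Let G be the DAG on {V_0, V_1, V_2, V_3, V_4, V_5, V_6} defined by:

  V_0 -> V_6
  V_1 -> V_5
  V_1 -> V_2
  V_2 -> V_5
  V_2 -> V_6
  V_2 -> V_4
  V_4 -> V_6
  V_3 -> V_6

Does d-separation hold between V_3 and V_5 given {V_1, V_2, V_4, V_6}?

We examine all 4 paths between V_3 and V_5:
Path 1: V_3 → V_6 ← V_2 → V_5
  V_2 is a fork here and V_2 is conditioned on, so the path is blocked at V_2.
Path 2: V_3 → V_6 ← V_2 ← V_1 → V_5
  V_2 is a chain here and V_2 is conditioned on, so the path is blocked at V_2.
Path 3: V_3 → V_6 ← V_4 ← V_2 → V_5
  V_4 is a chain here and V_4 is conditioned on, so the path is blocked at V_4.
Path 4: V_3 → V_6 ← V_4 ← V_2 ← V_1 → V_5
  V_4 is a chain here and V_4 is conditioned on, so the path is blocked at V_4.
Since every path is blocked, d-separation holds.

Yes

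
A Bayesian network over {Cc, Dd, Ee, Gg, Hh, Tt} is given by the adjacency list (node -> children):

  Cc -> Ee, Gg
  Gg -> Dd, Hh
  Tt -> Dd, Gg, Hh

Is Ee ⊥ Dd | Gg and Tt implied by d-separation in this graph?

3 paths connect Ee and Dd; each must be blocked for d-separation to hold:
Path 1: Ee ← Cc → Gg → Dd
  Gg is a chain here and Gg is conditioned on, so the path is blocked at Gg.
Path 2: Ee ← Cc → Gg → Hh ← Tt → Dd
  Gg is a chain here and Gg is conditioned on, so the path is blocked at Gg.
Path 3: Ee ← Cc → Gg ← Tt → Dd
  Tt is a fork here and Tt is conditioned on, so the path is blocked at Tt.
Every path is blocked, so Ee and Dd are d-separated given {Gg, Tt}.

Yes — Ee and Dd are d-separated given {Gg, Tt}.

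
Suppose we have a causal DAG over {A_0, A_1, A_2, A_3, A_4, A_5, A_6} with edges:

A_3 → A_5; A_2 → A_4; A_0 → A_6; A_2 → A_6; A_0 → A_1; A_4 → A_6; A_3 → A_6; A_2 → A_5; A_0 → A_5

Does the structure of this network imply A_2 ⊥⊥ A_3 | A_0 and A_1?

Enumerating the 6 paths from A_2 to A_3 and testing each for blocking by {A_0, A_1}:
  1. A_2 → A_4 → A_6 ← A_0 → A_5 ← A_3 — A_4:chain[open]; A_6:collider[blocks]; A_0:fork[blocks]; A_5:collider[blocks] ⇒ blocked
  2. A_2 → A_4 → A_6 ← A_3 — A_4:chain[open]; A_6:collider[blocks] ⇒ blocked
  3. A_2 → A_5 ← A_0 → A_6 ← A_3 — A_5:collider[blocks]; A_0:fork[blocks]; A_6:collider[blocks] ⇒ blocked
  4. A_2 → A_5 ← A_3 — A_5:collider[blocks] ⇒ blocked
  5. A_2 → A_6 ← A_0 → A_5 ← A_3 — A_6:collider[blocks]; A_0:fork[blocks]; A_5:collider[blocks] ⇒ blocked
  6. A_2 → A_6 ← A_3 — A_6:collider[blocks] ⇒ blocked
All paths are blocked; A_2 ⊥ A_3 | {A_0, A_1} holds.

Yes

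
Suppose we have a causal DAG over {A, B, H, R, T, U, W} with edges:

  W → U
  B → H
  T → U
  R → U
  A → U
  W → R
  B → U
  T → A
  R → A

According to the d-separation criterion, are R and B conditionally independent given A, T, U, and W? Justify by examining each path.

No — R and B are not d-separated given {A, T, U, W}.

4 paths connect R and B; each must be blocked for d-separation to hold:
Path 1: R ← W → U ← B
  W is a fork here and W is conditioned on, so the path is blocked at W.
Path 2: R → U ← B
  U is a collider and U is conditioned on, which opens it — no node blocks this path, so it is active.
Path 3: R → A ← T → U ← B
  T is a fork here and T is conditioned on, so the path is blocked at T.
Path 4: R → A → U ← B
  A is a chain here and A is conditioned on, so the path is blocked at A.
Since the path R → U ← B is active, R and B are not d-separated given {A, T, U, W}.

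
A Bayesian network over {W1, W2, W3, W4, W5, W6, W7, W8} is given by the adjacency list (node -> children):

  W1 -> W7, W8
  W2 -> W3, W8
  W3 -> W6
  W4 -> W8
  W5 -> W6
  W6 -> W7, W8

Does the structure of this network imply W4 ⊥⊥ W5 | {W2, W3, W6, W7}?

Yes — W4 and W5 are d-separated given {W2, W3, W6, W7}.

3 paths connect W4 and W5; each must be blocked for d-separation to hold:
Path 1: W4 → W8 ← W6 ← W5
  W8 is a collider here and neither W8 nor any of its descendants is conditioned on, so the collider stays closed — the path is blocked at W8.
Path 2: W4 → W8 ← W2 → W3 → W6 ← W5
  W8 is a collider here and neither W8 nor any of its descendants is conditioned on, so the collider stays closed — the path is blocked at W8.
Path 3: W4 → W8 ← W1 → W7 ← W6 ← W5
  W8 is a collider here and neither W8 nor any of its descendants is conditioned on, so the collider stays closed — the path is blocked at W8.
Since every path is blocked, d-separation holds.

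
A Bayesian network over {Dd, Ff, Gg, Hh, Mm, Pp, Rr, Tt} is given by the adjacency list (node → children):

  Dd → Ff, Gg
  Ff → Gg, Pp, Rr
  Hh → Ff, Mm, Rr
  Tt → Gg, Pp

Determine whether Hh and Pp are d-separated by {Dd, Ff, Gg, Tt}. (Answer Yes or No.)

We examine all 6 paths between Hh and Pp:
Path 1: Hh → Rr ← Ff ← Dd → Gg ← Tt → Pp
  Rr is a collider here and neither Rr nor any of its descendants is conditioned on, so the collider stays closed — the path is blocked at Rr.
Path 2: Hh → Rr ← Ff → Gg ← Tt → Pp
  Rr is a collider here and neither Rr nor any of its descendants is conditioned on, so the collider stays closed — the path is blocked at Rr.
Path 3: Hh → Rr ← Ff → Pp
  Rr is a collider here and neither Rr nor any of its descendants is conditioned on, so the collider stays closed — the path is blocked at Rr.
Path 4: Hh → Ff ← Dd → Gg ← Tt → Pp
  Dd is a fork here and Dd is conditioned on, so the path is blocked at Dd.
Path 5: Hh → Ff → Gg ← Tt → Pp
  Ff is a chain here and Ff is conditioned on, so the path is blocked at Ff.
Path 6: Hh → Ff → Pp
  Ff is a chain here and Ff is conditioned on, so the path is blocked at Ff.
Since every path is blocked, d-separation holds.

Yes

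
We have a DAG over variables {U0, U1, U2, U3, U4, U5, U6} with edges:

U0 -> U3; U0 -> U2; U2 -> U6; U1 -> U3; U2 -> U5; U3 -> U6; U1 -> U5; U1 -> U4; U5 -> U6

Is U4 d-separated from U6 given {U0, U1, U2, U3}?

6 paths connect U4 and U6; each must be blocked for d-separation to hold:
Path 1: U4 ← U1 → U5 ← U2 ← U0 → U3 → U6
  U1 is a fork here and U1 is conditioned on, so the path is blocked at U1.
Path 2: U4 ← U1 → U5 ← U2 → U6
  U1 is a fork here and U1 is conditioned on, so the path is blocked at U1.
Path 3: U4 ← U1 → U5 → U6
  U1 is a fork here and U1 is conditioned on, so the path is blocked at U1.
Path 4: U4 ← U1 → U3 ← U0 → U2 → U6
  U1 is a fork here and U1 is conditioned on, so the path is blocked at U1.
Path 5: U4 ← U1 → U3 ← U0 → U2 → U5 → U6
  U1 is a fork here and U1 is conditioned on, so the path is blocked at U1.
Path 6: U4 ← U1 → U3 → U6
  U1 is a fork here and U1 is conditioned on, so the path is blocked at U1.
Since every path is blocked, d-separation holds.

Yes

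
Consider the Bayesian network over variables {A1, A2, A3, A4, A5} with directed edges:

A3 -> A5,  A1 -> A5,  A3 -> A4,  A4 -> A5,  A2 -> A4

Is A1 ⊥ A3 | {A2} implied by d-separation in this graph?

Yes

We examine all 2 paths between A1 and A3:
  1. A1 → A5 ← A3 — A5:collider[blocks] ⇒ blocked
  2. A1 → A5 ← A4 ← A3 — A5:collider[blocks]; A4:chain[open] ⇒ blocked
All paths are blocked; A1 ⊥ A3 | {A2} holds.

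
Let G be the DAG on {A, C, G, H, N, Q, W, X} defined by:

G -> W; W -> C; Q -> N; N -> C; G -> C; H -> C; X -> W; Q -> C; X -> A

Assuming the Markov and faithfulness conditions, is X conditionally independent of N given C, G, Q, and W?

4 paths connect X and N; each must be blocked for d-separation to hold:
  1. X → W ← G → C ← Q → N — W:collider[open]; G:fork[blocks]; C:collider[open]; Q:fork[blocks] ⇒ blocked
  2. X → W ← G → C ← N — W:collider[open]; G:fork[blocks]; C:collider[open] ⇒ blocked
  3. X → W → C ← Q → N — W:chain[blocks]; C:collider[open]; Q:fork[blocks] ⇒ blocked
  4. X → W → C ← N — W:chain[blocks]; C:collider[open] ⇒ blocked
Every path is blocked, so X and N are d-separated given {C, G, Q, W}.

Yes — X and N are d-separated given {C, G, Q, W}.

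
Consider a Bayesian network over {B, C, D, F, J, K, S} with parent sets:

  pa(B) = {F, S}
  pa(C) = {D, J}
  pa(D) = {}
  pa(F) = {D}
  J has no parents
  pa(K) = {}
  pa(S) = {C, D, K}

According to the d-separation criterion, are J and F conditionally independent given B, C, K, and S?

4 paths connect J and F; each must be blocked for d-separation to hold:
Path 1: J → C → S → B ← F
  C is a chain here and C is conditioned on, so the path is blocked at C.
Path 2: J → C → S ← D → F
  C is a chain here and C is conditioned on, so the path is blocked at C.
Path 3: J → C ← D → S → B ← F
  S is a chain here and S is conditioned on, so the path is blocked at S.
Path 4: J → C ← D → F
  C is a collider and C is conditioned on, which opens it; D is a fork and D is not conditioned on — no node blocks this path, so it is active.
At least one path is unblocked, so d-separation fails.

No — J and F are not d-separated given {B, C, K, S}.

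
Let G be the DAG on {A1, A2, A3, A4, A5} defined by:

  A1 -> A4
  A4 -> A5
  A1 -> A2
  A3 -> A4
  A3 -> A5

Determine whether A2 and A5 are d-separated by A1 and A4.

We examine all 2 paths between A2 and A5:
  1. A2 ← A1 → A4 ← A3 → A5 — A1:fork[blocks]; A4:collider[open]; A3:fork[open] ⇒ blocked
  2. A2 ← A1 → A4 → A5 — A1:fork[blocks]; A4:chain[blocks] ⇒ blocked
Every path is blocked, so A2 and A5 are d-separated given {A1, A4}.

Yes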